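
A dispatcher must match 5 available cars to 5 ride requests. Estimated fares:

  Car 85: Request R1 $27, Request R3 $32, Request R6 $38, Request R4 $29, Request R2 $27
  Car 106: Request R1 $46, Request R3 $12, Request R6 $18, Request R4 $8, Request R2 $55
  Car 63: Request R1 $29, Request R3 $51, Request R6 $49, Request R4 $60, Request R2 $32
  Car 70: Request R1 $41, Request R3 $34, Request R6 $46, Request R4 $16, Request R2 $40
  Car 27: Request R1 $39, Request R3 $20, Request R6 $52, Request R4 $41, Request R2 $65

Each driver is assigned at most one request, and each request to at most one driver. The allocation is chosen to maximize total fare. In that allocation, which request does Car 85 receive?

Optimal: Car 85→Request R3 ($32), Car 106→Request R1 ($46), Car 63→Request R4 ($60), Car 70→Request R6 ($46), Car 27→Request R2 ($65) — total 32+46+60+46+65 = $249.
Column-greedy (each request in turn goes to its best remaining driver) gives $218, worse by 31.
Every other assignment is strictly worse.
Car 85's own top request is Request R6 ($38), but forcing Car 85→Request R6 and reassigning the rest optimally gives only $243 — worse by 6.

Car 85 receives Request R3.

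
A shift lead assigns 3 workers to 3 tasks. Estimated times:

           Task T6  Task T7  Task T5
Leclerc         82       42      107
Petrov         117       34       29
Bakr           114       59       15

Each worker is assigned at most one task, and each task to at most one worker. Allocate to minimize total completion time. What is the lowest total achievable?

Optimal: Leclerc→Task T6 (82 min), Petrov→Task T7 (34 min), Bakr→Task T5 (15 min) — total 82+34+15 = 131 min.
Next-best assignment: Leclerc→Task T6, Petrov→Task T5, Bakr→Task T7 = 170 min.
No other one-to-one assignment undercuts 131 min.

Minimum total: 131 min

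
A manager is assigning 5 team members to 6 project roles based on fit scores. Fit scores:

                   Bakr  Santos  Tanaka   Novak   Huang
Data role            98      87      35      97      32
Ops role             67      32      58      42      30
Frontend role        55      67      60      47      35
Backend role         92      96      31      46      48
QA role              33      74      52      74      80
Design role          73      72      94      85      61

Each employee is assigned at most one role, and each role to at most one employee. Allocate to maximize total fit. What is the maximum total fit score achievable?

Optimal: Bakr→Ops role (67 pts), Santos→Backend role (96 pts), Tanaka→Design role (94 pts), Novak→Data role (97 pts), Huang→QA role (80 pts) — total 67+96+94+97+80 = 434 pts.
Next-best assignment: Bakr→Backend role, Santos→Frontend role, Tanaka→Design role, Novak→Data role, Huang→QA role = 430 pts.
Checked against all permutations: 434 pts is optimal.

Max total: 434 pts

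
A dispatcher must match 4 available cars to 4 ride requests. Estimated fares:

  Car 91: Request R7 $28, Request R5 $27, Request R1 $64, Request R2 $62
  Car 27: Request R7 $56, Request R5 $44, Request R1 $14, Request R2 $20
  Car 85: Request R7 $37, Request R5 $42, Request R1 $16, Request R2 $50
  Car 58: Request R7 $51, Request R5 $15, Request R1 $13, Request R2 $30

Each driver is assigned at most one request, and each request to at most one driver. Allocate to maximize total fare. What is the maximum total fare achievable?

Optimal: Car 91→Request R1 ($64), Car 27→Request R5 ($44), Car 85→Request R2 ($50), Car 58→Request R7 ($51) — total 64+44+50+51 = $209.

Max total: $209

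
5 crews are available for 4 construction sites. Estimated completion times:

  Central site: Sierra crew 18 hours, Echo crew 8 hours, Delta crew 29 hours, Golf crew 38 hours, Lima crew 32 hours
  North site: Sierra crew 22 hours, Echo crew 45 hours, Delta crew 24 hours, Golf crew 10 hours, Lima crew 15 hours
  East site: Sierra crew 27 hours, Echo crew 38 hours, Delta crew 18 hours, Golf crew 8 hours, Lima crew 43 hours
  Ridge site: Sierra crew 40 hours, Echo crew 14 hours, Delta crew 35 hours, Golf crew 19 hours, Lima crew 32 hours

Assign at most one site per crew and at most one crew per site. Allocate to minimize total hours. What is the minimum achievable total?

Treat this as an assignment problem: match each crew to one site.
Optimal: Sierra crew→Central site (18 hours), Lima crew→North site (15 hours), Golf crew→East site (8 hours), Echo crew→Ridge site (14 hours) — total 18+15+8+14 = 55 hours.
Row-greedy (each crew in turn takes its cheapest remaining site) gives 60 hours, worse by 5.

Minimum total: 55 hours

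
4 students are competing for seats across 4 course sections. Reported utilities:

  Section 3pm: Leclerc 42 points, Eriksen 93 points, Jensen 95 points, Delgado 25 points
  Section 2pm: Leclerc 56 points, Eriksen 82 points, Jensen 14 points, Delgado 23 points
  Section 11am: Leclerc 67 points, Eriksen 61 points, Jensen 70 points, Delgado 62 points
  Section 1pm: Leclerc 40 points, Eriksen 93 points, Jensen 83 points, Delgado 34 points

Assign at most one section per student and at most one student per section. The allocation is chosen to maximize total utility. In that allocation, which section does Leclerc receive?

Optimal: Leclerc→Section 2pm (56 points), Eriksen→Section 1pm (93 points), Jensen→Section 3pm (95 points), Delgado→Section 11am (62 points) — total 56+93+95+62 = 306 points.
Max-entry greedy (repeatedly take the single best remaining cell) gives 278 points, worse by 28.
Next-best assignment: Leclerc→Section 2pm, Eriksen→Section 3pm, Jensen→Section 1pm, Delgado→Section 11am = 294 points.
Swapping Eriksen↔Delgado (Eriksen→Section 11am 61 points, Delgado→Section 1pm 34 points) loses 60.
Checked against all permutations: 306 points is optimal.
Leclerc's own top section is Section 11am (67 points), but forcing Leclerc→Section 11am and reassigning the rest optimally gives only 278 points — worse by 28.

Leclerc receives Section 2pm.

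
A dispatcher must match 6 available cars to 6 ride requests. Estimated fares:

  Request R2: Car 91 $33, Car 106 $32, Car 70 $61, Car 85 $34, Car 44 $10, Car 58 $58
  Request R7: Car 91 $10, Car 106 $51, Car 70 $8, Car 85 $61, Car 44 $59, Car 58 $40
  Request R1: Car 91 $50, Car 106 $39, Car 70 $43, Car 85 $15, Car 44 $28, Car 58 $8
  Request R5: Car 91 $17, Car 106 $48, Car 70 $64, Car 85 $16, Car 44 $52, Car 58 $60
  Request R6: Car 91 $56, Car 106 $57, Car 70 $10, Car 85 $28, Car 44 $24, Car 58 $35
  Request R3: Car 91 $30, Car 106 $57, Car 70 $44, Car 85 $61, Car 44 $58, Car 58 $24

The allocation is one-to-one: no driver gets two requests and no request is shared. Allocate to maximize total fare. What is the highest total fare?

This is a one-to-one assignment (maximum-weight bipartite matching).
Optimal: Car 91→Request R1 ($50), Car 106→Request R6 ($57), Car 70→Request R5 ($64), Car 85→Request R3 ($61), Car 44→Request R7 ($59), Car 58→Request R2 ($58) — total 50+57+64+61+59+58 = $349.
Max-entry greedy (repeatedly take the single best remaining cell) gives $348, worse by 1.

Max total: $349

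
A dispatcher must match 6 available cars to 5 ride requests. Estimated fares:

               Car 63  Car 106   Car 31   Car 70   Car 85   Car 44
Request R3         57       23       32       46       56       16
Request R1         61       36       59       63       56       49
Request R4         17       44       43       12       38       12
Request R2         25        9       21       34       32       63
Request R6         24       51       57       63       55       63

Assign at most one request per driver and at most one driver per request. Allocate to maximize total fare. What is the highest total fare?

This is a one-to-one assignment (maximum-weight bipartite matching).
Optimal: Car 85→Request R3 ($56), Car 63→Request R1 ($61), Car 106→Request R4 ($44), Car 44→Request R2 ($63), Car 70→Request R6 ($63) — total 56+61+44+63+63 = $287.

Maximum total: $287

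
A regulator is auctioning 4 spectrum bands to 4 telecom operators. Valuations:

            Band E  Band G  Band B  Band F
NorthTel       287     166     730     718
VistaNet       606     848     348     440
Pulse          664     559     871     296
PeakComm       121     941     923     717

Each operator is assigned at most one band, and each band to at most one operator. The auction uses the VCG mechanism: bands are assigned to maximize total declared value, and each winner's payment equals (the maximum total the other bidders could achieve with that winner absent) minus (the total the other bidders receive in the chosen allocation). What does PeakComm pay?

PeakComm pays $207M.

Efficient allocation: NorthTel→Band F ($718M), VistaNet→Band G ($848M), Pulse→Band E ($664M), PeakComm→Band B ($923M); total welfare W = $3153M.
PeakComm receives Band B at value $923M, so the others get W − 923 = $2230M.
Without PeakComm: best allocation of the remaining 3 bidders over all 4 bands is NorthTel→Band F ($718M), VistaNet→Band G ($848M), Pulse→Band B ($871M), total $2437M.
VCG payment = (others' best without PeakComm) − (others' welfare with PeakComm) = 2437 − 2230 = $207M.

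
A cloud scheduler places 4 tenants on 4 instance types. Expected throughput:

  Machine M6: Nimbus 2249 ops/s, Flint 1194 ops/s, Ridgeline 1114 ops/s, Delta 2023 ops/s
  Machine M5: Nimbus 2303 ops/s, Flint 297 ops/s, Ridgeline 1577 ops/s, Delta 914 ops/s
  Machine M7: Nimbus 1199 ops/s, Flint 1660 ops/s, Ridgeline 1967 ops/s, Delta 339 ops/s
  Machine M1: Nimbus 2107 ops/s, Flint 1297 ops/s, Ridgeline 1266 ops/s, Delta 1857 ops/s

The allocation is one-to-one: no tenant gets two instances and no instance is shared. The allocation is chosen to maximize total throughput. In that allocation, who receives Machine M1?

Optimal: Nimbus→Machine M5 (2303 ops/s), Flint→Machine M1 (1297 ops/s), Ridgeline→Machine M7 (1967 ops/s), Delta→Machine M6 (2023 ops/s) — total 2303+1297+1967+2023 = 7590 ops/s.
Column-greedy (each instance in turn goes to its best remaining tenant) gives 7343 ops/s, worse by 247.
Swapping Nimbus↔Flint (Nimbus→Machine M1 2107 ops/s, Flint→Machine M5 297 ops/s) loses 1196.
Flint's own top instance is Machine M7 (1660 ops/s), but forcing Flint→Machine M7 and reassigning the rest optimally gives only 7367 ops/s — worse by 223.

Flint receives Machine M1.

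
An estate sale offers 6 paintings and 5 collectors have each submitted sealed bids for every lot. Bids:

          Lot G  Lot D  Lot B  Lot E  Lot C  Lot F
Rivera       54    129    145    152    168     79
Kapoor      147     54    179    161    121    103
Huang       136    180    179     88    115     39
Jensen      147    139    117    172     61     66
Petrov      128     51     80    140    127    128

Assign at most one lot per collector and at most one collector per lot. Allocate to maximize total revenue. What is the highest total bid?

Optimal: Rivera→Lot C ($168), Kapoor→Lot B ($179), Huang→Lot D ($180), Jensen→Lot E ($172), Petrov→Lot G ($128) — total 168+179+180+172+128 = $827.
Column-greedy (each lot in turn goes to its best remaining collector) gives $771, worse by 56.
Swapping Rivera↔Jensen (Rivera→Lot E $152, Jensen→Lot C $61) loses 127.
Checked against all permutations: $827 is optimal.

Maximum total: $827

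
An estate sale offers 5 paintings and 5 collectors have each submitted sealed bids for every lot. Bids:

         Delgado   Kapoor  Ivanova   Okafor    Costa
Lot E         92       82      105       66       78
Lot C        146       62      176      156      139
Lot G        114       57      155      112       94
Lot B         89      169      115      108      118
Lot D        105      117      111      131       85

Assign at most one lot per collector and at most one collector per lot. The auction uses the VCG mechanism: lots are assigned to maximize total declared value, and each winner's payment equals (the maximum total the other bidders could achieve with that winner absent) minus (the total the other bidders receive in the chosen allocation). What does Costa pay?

Costa pays $54.

Efficient allocation: Delgado→Lot E ($92), Kapoor→Lot B ($169), Ivanova→Lot G ($155), Okafor→Lot D ($131), Costa→Lot C ($139); total welfare W = $686.
Costa receives Lot C at value $139, so the others get W − 139 = $547.
Without Costa: best allocation of the remaining 4 bidders over all 5 lots is Delgado→Lot C ($146), Kapoor→Lot B ($169), Ivanova→Lot G ($155), Okafor→Lot D ($131), total $601.
VCG payment = (others' best without Costa) − (others' welfare with Costa) = 601 − 547 = $54.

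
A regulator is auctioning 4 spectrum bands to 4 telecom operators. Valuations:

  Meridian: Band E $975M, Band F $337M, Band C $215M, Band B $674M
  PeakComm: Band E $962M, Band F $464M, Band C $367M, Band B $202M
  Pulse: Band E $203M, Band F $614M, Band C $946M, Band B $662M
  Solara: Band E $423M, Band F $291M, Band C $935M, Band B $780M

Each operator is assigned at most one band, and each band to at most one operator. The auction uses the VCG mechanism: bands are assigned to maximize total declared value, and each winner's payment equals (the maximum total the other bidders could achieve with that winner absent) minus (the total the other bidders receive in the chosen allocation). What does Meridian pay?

Efficient allocation: Meridian→Band B ($674M), PeakComm→Band E ($962M), Pulse→Band F ($614M), Solara→Band C ($935M); total welfare W = $3185M.
Meridian receives Band B at value $674M, so the others get W − 674 = $2511M.
Without Meridian: best allocation of the remaining 3 bidders over all 4 bands is PeakComm→Band E ($962M), Pulse→Band C ($946M), Solara→Band B ($780M), total $2688M.
VCG payment = (others' best without Meridian) − (others' welfare with Meridian) = 2688 − 2511 = $177M.

Meridian pays $177M.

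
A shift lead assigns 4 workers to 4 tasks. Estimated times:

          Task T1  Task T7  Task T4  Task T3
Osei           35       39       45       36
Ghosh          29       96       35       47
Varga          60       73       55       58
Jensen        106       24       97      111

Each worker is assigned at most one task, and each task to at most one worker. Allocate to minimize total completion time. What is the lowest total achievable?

Minimum total: 144 min

This is the linear assignment problem.
Optimal: Osei→Task T3 (36 min), Ghosh→Task T1 (29 min), Varga→Task T4 (55 min), Jensen→Task T7 (24 min) — total 36+29+55+24 = 144 min.
Next-best assignment: Osei→Task T1, Ghosh→Task T4, Varga→Task T3, Jensen→Task T7 = 152 min.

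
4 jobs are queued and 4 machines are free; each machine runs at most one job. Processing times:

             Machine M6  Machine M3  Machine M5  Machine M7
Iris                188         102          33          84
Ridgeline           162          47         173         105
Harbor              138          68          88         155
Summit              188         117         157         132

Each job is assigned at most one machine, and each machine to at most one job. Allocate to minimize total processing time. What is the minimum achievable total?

Minimum total: 350 min

Optimal: Iris→Machine M5 (33 min), Ridgeline→Machine M3 (47 min), Harbor→Machine M6 (138 min), Summit→Machine M7 (132 min) — total 33+47+138+132 = 350 min.
Next-best assignment: Iris→Machine M5, Ridgeline→Machine M7, Harbor→Machine M6, Summit→Machine M3 = 393 min.
Checked against all permutations: 350 min is optimal.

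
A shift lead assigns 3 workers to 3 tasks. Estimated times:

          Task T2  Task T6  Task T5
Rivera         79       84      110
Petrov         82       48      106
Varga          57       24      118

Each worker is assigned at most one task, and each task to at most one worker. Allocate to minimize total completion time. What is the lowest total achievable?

Minimum total: 209 min

This is a one-to-one assignment (minimum-cost bipartite matching).
Optimal: Rivera→Task T2 (79 min), Petrov→Task T5 (106 min), Varga→Task T6 (24 min) — total 79+106+24 = 209 min.
Row-greedy (each worker in turn takes its cheapest remaining task) gives 245 min, worse by 36.
Next-best assignment: Rivera→Task T5, Petrov→Task T6, Varga→Task T2 = 215 min.
Every other assignment is strictly worse.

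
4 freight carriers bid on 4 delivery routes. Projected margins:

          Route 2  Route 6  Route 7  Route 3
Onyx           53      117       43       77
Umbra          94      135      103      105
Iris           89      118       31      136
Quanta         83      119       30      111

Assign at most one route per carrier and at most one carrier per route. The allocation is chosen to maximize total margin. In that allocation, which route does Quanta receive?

This is a one-to-one assignment (maximum-weight bipartite matching).
Optimal: Onyx→Route 6 ($117k), Umbra→Route 7 ($103k), Iris→Route 3 ($136k), Quanta→Route 2 ($83k) — total 117+103+136+83 = $439k.
Column-greedy (each route in turn goes to its best remaining carrier) gives $392k, worse by 47.
Next-best assignment: Onyx→Route 6, Umbra→Route 7, Iris→Route 2, Quanta→Route 3 = $420k.
Swapping Iris↔Quanta (Iris→Route 2 $89k, Quanta→Route 3 $111k) loses 19.
Every other assignment is strictly worse.
Quanta's own top route is Route 6 ($119k), but forcing Quanta→Route 6 and reassigning the rest optimally gives only $411k — worse by 28.

Quanta receives Route 2.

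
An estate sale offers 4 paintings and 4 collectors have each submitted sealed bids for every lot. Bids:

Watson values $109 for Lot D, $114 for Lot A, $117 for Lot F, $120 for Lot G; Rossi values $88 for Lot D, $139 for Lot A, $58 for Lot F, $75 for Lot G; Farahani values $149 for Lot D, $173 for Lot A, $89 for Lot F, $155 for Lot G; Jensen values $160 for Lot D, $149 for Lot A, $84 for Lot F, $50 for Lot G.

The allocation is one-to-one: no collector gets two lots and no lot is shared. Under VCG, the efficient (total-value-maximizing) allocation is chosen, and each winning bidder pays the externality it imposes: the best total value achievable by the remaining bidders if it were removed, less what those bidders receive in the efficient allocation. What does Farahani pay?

Farahani pays $3.

Efficient allocation: Watson→Lot F ($117), Rossi→Lot A ($139), Farahani→Lot G ($155), Jensen→Lot D ($160); total welfare W = $571.
Farahani receives Lot G at value $155, so the others get W − 155 = $416.
Without Farahani: best allocation of the remaining 3 bidders over all 4 lots is Watson→Lot G ($120), Rossi→Lot A ($139), Jensen→Lot D ($160), total $419.
VCG payment = (others' best without Farahani) − (others' welfare with Farahani) = 419 − 416 = $3.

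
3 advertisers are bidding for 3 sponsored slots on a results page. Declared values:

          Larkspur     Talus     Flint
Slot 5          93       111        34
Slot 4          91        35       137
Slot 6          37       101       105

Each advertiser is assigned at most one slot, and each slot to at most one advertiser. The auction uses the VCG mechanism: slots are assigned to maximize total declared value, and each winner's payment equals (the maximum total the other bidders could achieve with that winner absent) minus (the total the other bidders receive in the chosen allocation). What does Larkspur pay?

Efficient allocation: Larkspur→Slot 5 ($93), Talus→Slot 6 ($101), Flint→Slot 4 ($137); total welfare W = $331.
Larkspur receives Slot 5 at value $93, so the others get W − 93 = $238.
Without Larkspur: best allocation of the remaining 2 bidders over all 3 slots is Talus→Slot 5 ($111), Flint→Slot 4 ($137), total $248.
VCG payment = (others' best without Larkspur) − (others' welfare with Larkspur) = 248 − 238 = $10.

Larkspur pays $10.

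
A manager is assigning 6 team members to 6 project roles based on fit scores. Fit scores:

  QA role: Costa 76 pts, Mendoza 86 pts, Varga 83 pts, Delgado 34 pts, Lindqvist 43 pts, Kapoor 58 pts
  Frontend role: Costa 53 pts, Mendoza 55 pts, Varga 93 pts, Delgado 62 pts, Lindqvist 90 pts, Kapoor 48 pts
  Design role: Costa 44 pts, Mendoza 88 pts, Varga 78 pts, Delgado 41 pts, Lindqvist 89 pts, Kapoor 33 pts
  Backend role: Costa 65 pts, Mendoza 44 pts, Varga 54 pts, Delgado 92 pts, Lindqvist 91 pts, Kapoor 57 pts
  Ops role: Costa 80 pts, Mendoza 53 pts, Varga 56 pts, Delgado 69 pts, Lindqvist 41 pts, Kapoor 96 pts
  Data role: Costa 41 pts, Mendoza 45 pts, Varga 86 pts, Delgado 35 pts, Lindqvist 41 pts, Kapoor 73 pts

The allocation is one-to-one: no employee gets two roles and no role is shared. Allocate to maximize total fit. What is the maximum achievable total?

Maximum total: 528 pts

Optimal: Costa→QA role (76 pts), Mendoza→Design role (88 pts), Varga→Data role (86 pts), Delgado→Backend role (92 pts), Lindqvist→Frontend role (90 pts), Kapoor→Ops role (96 pts) — total 76+88+86+92+90+96 = 528 pts.
Max-entry greedy (repeatedly take the single best remaining cell) gives 497 pts, worse by 31.
Checked against all permutations: 528 pts is optimal.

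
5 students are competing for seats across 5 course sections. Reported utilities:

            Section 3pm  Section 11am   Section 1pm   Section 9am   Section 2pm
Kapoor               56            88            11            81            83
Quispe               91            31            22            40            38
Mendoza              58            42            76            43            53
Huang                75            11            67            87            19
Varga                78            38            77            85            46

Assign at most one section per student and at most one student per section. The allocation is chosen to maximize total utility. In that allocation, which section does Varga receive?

Varga receives Section 1pm.

Optimal: Kapoor→Section 11am (88 points), Quispe→Section 3pm (91 points), Mendoza→Section 2pm (53 points), Huang→Section 9am (87 points), Varga→Section 1pm (77 points) — total 88+91+53+87+77 = 396 points.
Row-greedy (each student in turn takes its best remaining section) gives 388 points, worse by 8.
Every other assignment is strictly worse.
Varga's own top section is Section 9am (85 points), but forcing Varga→Section 9am and reassigning the rest optimally gives only 384 points — worse by 12.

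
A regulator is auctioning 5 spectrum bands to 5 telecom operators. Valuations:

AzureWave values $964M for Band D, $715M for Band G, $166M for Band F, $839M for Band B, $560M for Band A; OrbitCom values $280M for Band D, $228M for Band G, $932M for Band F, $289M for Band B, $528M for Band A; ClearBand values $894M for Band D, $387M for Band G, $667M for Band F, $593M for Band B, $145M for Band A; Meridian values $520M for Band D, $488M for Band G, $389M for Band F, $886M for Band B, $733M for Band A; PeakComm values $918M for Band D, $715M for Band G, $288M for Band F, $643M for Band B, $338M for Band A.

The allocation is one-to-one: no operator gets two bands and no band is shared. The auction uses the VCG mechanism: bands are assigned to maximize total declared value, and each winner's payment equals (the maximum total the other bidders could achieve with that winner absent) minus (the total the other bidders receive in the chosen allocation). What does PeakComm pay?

PeakComm pays $29M.

Efficient allocation: AzureWave→Band B ($839M), OrbitCom→Band F ($932M), ClearBand→Band D ($894M), Meridian→Band A ($733M), PeakComm→Band G ($715M); total welfare W = $4113M.
PeakComm receives Band G at value $715M, so the others get W − 715 = $3398M.
Without PeakComm: best allocation of the remaining 4 bidders over all 5 bands is AzureWave→Band G ($715M), OrbitCom→Band F ($932M), ClearBand→Band D ($894M), Meridian→Band B ($886M), total $3427M.
VCG payment = (others' best without PeakComm) − (others' welfare with PeakComm) = 3427 − 3398 = $29M.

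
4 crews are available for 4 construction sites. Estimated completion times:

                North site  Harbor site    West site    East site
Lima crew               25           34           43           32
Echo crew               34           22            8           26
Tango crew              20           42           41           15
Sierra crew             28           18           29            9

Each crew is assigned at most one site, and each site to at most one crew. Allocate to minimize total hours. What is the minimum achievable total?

This is the linear assignment problem.
Optimal: Lima crew→North site (25 hours), Echo crew→West site (8 hours), Tango crew→East site (15 hours), Sierra crew→Harbor site (18 hours) — total 25+8+15+18 = 66 hours.
Min-entry greedy (repeatedly take the single cheapest remaining cell) gives 71 hours, worse by 5.
Every other assignment is strictly worse.

Minimum total: 66 hours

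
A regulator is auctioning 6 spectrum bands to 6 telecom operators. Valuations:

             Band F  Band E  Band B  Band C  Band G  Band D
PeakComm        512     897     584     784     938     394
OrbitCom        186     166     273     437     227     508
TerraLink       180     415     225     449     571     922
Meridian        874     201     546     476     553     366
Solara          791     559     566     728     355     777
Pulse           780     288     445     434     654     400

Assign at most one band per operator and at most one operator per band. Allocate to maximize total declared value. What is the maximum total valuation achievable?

Maximum total: $4350M

Treat this as an assignment problem: match each operator to one band.
Optimal: PeakComm→Band E ($897M), OrbitCom→Band C ($437M), TerraLink→Band D ($922M), Meridian→Band F ($874M), Solara→Band B ($566M), Pulse→Band G ($654M) — total 897+437+922+874+566+654 = $4350M.
Next-best assignment: PeakComm→Band E, OrbitCom→Band B, TerraLink→Band D, Meridian→Band F, Solara→Band C, Pulse→Band G = $4348M.
Swapping Meridian↔Pulse (Meridian→Band G $553M, Pulse→Band F $780M) loses 195.
Every other assignment is strictly worse.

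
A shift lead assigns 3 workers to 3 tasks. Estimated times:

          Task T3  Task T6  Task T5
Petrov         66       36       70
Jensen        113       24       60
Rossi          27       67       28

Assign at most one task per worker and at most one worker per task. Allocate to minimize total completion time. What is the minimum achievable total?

Min total: 118 min

Optimal: Petrov→Task T3 (66 min), Jensen→Task T6 (24 min), Rossi→Task T5 (28 min) — total 66+24+28 = 118 min.
Row-greedy (each worker in turn takes its cheapest remaining task) gives 123 min, worse by 5.
Checked against all permutations: 118 min is optimal.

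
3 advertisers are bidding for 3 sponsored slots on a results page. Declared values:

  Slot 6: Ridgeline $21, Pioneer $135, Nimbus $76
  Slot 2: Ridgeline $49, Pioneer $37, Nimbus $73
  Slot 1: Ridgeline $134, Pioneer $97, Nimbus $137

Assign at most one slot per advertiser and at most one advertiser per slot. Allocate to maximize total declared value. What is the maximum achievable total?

Optimal: Ridgeline→Slot 1 ($134), Pioneer→Slot 6 ($135), Nimbus→Slot 2 ($73) — total 134+135+73 = $342.
Max-entry greedy (repeatedly take the single best remaining cell) gives $321, worse by 21.
Next-best assignment: Ridgeline→Slot 2, Pioneer→Slot 6, Nimbus→Slot 1 = $321.
Swapping Nimbus↔Pioneer (Nimbus→Slot 6 $76, Pioneer→Slot 2 $37) loses 95.

Maximum total: $342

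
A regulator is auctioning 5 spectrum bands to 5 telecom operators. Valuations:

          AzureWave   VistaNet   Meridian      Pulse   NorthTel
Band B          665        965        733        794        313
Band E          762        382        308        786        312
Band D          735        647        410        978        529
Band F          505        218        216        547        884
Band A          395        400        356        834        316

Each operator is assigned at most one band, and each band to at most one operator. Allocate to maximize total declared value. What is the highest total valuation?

Optimal: AzureWave→Band E ($762M), VistaNet→Band B ($965M), Meridian→Band A ($356M), Pulse→Band D ($978M), NorthTel→Band F ($884M) — total 762+965+356+978+884 = $3945M.
Row-greedy (each operator in turn takes its best remaining band) gives $3855M, worse by 90.
No other one-to-one assignment exceeds $3945M.

Max total: $3945M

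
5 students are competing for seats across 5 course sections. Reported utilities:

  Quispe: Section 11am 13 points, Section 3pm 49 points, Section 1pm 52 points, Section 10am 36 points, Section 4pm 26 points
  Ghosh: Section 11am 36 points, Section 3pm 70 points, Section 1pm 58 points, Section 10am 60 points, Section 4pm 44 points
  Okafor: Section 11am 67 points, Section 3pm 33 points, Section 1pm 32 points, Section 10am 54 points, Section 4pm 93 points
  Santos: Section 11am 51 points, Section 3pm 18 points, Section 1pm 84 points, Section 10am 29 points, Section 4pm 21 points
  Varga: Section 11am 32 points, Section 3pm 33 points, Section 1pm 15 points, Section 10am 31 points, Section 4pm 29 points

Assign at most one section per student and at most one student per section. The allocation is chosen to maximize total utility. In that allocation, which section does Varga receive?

Varga receives Section 11am.

Optimal: Quispe→Section 3pm (49 points), Ghosh→Section 10am (60 points), Okafor→Section 4pm (93 points), Santos→Section 1pm (84 points), Varga→Section 11am (32 points) — total 49+60+93+84+32 = 318 points.
Row-greedy (each student in turn takes its best remaining section) gives 297 points, worse by 21.
Checked against all permutations: 318 points is optimal.
Varga's own top section is Section 3pm (33 points), but forcing Varga→Section 3pm and reassigning the rest optimally gives only 289 points — worse by 29.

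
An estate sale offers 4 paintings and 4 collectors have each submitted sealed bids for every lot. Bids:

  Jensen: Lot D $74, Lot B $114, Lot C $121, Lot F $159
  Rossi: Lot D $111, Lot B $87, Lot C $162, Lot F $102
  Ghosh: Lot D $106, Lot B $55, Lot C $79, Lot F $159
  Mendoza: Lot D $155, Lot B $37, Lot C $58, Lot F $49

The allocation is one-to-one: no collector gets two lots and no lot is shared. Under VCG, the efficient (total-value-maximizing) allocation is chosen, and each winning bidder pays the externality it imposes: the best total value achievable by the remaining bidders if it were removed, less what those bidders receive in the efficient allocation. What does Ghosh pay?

Ghosh pays $45.

Efficient allocation: Jensen→Lot B ($114), Rossi→Lot C ($162), Ghosh→Lot F ($159), Mendoza→Lot D ($155); total welfare W = $590.
Ghosh receives Lot F at value $159, so the others get W − 159 = $431.
Without Ghosh: best allocation of the remaining 3 bidders over all 4 lots is Jensen→Lot F ($159), Rossi→Lot C ($162), Mendoza→Lot D ($155), total $476.
VCG payment = (others' best without Ghosh) − (others' welfare with Ghosh) = 476 − 431 = $45.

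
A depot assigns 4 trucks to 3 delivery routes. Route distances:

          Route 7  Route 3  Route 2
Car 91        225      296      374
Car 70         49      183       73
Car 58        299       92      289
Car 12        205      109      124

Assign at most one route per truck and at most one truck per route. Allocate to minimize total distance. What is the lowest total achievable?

Optimal: Car 70→Route 7 (49 km), Car 58→Route 3 (92 km), Car 12→Route 2 (124 km) — total 49+92+124 = 265 km.
Row-greedy (each truck in turn takes its cheapest remaining route) gives 390 km, worse by 125.
Next-best assignment: Car 12→Route 7, Car 58→Route 3, Car 70→Route 2 = 370 km.
No other one-to-one assignment undercuts 265 km.

Min total: 265 km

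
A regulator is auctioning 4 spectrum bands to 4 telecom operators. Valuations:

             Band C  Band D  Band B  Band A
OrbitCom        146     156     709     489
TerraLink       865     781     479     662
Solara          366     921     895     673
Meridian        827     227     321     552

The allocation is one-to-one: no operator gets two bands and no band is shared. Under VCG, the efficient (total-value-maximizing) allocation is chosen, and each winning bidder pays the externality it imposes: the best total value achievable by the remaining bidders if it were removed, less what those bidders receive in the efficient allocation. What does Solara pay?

Efficient allocation: OrbitCom→Band B ($709M), TerraLink→Band A ($662M), Solara→Band D ($921M), Meridian→Band C ($827M); total welfare W = $3119M.
Solara receives Band D at value $921M, so the others get W − 921 = $2198M.
Without Solara: best allocation of the remaining 3 bidders over all 4 bands is OrbitCom→Band B ($709M), TerraLink→Band D ($781M), Meridian→Band C ($827M), total $2317M.
VCG payment = (others' best without Solara) − (others' welfare with Solara) = 2317 − 2198 = $119M.

Solara pays $119M.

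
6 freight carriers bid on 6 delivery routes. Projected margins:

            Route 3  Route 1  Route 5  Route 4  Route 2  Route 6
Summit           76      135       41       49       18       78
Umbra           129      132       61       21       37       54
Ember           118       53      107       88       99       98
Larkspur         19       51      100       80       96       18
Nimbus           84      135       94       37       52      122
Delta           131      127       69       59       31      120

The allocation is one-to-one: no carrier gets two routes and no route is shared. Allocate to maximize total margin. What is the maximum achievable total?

Treat this as an assignment problem: match each carrier to one route.
Optimal: Summit→Route 1 ($135k), Umbra→Route 3 ($129k), Ember→Route 4 ($88k), Larkspur→Route 2 ($96k), Nimbus→Route 5 ($94k), Delta→Route 6 ($120k) — total 135+129+88+96+94+120 = $662k.
Row-greedy (each carrier in turn takes its best remaining route) gives $648k, worse by 14.
Swapping Larkspur↔Nimbus (Larkspur→Route 5 $100k, Nimbus→Route 2 $52k) loses 38.

Maximum total: $662k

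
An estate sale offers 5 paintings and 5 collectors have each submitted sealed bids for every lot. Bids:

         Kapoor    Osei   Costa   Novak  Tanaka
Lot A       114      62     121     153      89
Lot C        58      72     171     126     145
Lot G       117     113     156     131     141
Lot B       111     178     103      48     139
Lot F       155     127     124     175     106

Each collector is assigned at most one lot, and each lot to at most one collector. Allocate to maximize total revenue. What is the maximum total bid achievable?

This is the linear assignment problem.
Optimal: Kapoor→Lot F ($155), Osei→Lot B ($178), Costa→Lot C ($171), Novak→Lot A ($153), Tanaka→Lot G ($141) — total 155+178+171+153+141 = $798.
Max-entry greedy (repeatedly take the single best remaining cell) gives $779, worse by 19.
Checked against all permutations: $798 is optimal.

Max total: $798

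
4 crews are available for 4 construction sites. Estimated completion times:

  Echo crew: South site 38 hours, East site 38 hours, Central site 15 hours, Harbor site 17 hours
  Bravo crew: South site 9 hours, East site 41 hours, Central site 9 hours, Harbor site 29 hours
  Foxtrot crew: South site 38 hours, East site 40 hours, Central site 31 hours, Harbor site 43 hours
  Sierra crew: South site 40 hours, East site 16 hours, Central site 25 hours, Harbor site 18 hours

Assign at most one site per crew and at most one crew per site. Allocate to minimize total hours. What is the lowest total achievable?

Min total: 73 hours

Optimal: Echo crew→Harbor site (17 hours), Bravo crew→South site (9 hours), Foxtrot crew→Central site (31 hours), Sierra crew→East site (16 hours) — total 17+9+31+16 = 73 hours.
Column-greedy (each site in turn goes to its cheapest remaining crew) gives 83 hours, worse by 10.
Next-best assignment: Echo crew→Harbor site, Bravo crew→Central site, Foxtrot crew→South site, Sierra crew→East site = 80 hours.
Swapping Bravo crew↔Sierra crew (Bravo crew→East site 41 hours, Sierra crew→South site 40 hours) adds 56.
No other one-to-one assignment undercuts 73 hours.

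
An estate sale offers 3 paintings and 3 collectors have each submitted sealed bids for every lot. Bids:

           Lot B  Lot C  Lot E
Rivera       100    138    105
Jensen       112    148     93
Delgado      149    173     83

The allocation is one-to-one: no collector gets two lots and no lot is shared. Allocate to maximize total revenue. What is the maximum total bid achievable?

Optimal: Rivera→Lot E ($105), Jensen→Lot C ($148), Delgado→Lot B ($149) — total 105+148+149 = $402.
Row-greedy (each collector in turn takes its best remaining lot) gives $333, worse by 69.
Next-best assignment: Rivera→Lot E, Jensen→Lot B, Delgado→Lot C = $390.
Every other assignment is strictly worse.

Maximum total: $402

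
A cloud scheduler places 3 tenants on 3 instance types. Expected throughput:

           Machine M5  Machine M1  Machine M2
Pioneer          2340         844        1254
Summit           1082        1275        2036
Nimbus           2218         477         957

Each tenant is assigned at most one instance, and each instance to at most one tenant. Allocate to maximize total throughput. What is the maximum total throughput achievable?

Treat this as an assignment problem: match each tenant to one instance.
Optimal: Pioneer→Machine M1 (844 ops/s), Summit→Machine M2 (2036 ops/s), Nimbus→Machine M5 (2218 ops/s) — total 844+2036+2218 = 5098 ops/s.
Row-greedy (each tenant in turn takes its best remaining instance) gives 4853 ops/s, worse by 245.
Swapping Nimbus↔Summit (Nimbus→Machine M2 957 ops/s, Summit→Machine M5 1082 ops/s) loses 2215.

Max total: 5098 ops/s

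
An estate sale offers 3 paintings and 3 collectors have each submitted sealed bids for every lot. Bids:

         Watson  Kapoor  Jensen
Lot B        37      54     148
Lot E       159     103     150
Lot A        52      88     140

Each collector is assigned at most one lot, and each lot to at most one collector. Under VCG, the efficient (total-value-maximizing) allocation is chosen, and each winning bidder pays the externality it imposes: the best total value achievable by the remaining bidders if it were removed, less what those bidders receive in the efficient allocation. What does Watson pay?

Watson pays $15.

Efficient allocation: Watson→Lot E ($159), Kapoor→Lot A ($88), Jensen→Lot B ($148); total welfare W = $395.
Watson receives Lot E at value $159, so the others get W − 159 = $236.
Without Watson: best allocation of the remaining 2 bidders over all 3 lots is Kapoor→Lot E ($103), Jensen→Lot B ($148), total $251.
VCG payment = (others' best without Watson) − (others' welfare with Watson) = 251 − 236 = $15.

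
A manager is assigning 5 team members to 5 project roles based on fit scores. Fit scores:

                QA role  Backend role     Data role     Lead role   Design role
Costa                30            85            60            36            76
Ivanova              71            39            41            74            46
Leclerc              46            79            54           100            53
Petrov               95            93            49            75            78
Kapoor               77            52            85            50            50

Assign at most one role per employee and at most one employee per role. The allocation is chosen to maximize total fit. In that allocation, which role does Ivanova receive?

Optimal: Costa→Design role (76 pts), Ivanova→QA role (71 pts), Leclerc→Lead role (100 pts), Petrov→Backend role (93 pts), Kapoor→Data role (85 pts) — total 76+71+100+93+85 = 425 pts.
Max-entry greedy (repeatedly take the single best remaining cell) gives 411 pts, worse by 14.
Swapping Costa↔Petrov (Costa→Backend role 85 pts, Petrov→Design role 78 pts) loses 6.
Ivanova's own top role is Lead role (74 pts), but forcing Ivanova→Lead role and reassigning the rest optimally gives only 409 pts — worse by 16.

Ivanova receives QA role.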